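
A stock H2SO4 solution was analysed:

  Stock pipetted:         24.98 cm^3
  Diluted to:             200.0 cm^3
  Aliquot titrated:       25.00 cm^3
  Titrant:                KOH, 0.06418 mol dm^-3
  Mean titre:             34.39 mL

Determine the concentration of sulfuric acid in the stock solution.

H2SO4 + 2 KOH → K2SO4 + 2 H2O
n(KOH) = 0.03439 × 0.06418 = 2.207 × 10^-3 mol
From the 1:2 ratio, n(H2SO4) in the aliquot = 1/2 × 2.207 × 10^-3 = 1.104 × 10^-3 mol
[H2SO4]_dilute = 1.104 × 10^-3 / 0.02500 = 0.04414 mol/L
Dilution factor = 200.0 / 24.98 = 8.006
[H2SO4]_stock = 0.04414 × 8.006 = 0.3534 mol/L

0.3534 mol/L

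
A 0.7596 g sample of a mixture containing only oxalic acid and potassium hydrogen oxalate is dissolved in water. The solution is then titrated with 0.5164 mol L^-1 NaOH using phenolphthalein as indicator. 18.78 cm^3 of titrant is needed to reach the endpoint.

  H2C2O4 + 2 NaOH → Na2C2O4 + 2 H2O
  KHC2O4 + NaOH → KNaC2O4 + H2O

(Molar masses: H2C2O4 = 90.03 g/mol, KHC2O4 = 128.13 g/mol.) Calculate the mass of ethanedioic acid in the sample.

n(NaOH) = 0.01878 × 0.5164 = 9.698 × 10^-3 mol
Let x = n(H2C2O4), y = n(KHC2O4).
Titrant: 2x + 1y = 9.698 × 10^-3;  mass: 90.03x + 128.13y = 0.7596
Solving, x = 2.906 × 10^-3 mol, y = 3.887 × 10^-3 mol
mass of H2C2O4 = 2.906 × 10^-3 × 90.03 = 0.2616 g

0.2616 g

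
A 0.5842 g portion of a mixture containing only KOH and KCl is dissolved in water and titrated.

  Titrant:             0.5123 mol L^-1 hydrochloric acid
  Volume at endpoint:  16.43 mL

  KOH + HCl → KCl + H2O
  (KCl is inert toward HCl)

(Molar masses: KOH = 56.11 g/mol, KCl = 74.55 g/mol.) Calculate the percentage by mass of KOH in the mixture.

80.84 %

n(HCl) = 0.01643 × 0.5123 = 8.417 × 10^-3 mol
Let x = n(KOH), y = n(KCl).
Titrant: 1x = 8.417 × 10^-3;  mass: 56.11x + 74.55y = 0.5842
Solving, x = 8.417 × 10^-3 mol, y = 1.501 × 10^-3 mol
mass of KOH = 8.417 × 10^-3 × 56.11 = 0.4723 g
% KOH = 0.4723 / 0.5842 × 100 = 80.84 %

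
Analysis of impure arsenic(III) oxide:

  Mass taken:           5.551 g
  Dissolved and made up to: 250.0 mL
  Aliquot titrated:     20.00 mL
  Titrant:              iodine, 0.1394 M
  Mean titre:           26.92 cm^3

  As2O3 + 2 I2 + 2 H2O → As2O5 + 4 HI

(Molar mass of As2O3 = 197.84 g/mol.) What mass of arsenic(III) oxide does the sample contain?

4.640 g

n(I2) per titration = 0.02692 × 0.1394 = 3.753 × 10^-3 mol
From the 1:2 ratio, n(As2O3) in each aliquot = 1/2 × 3.753 × 10^-3 = 1.876 × 10^-3 mol
n(As2O3) in the whole flask = 1.876 × 10^-3 × 250.0/20.00 = 0.02345 mol
mass of As2O3 = 0.02345 × 197.84 = 4.640 g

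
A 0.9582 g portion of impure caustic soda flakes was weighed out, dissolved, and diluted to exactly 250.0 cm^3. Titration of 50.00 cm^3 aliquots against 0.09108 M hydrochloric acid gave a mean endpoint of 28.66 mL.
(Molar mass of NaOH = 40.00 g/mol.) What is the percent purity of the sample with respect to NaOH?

54.48 %

NaOH + HCl → NaCl + H2O
n(HCl) per titration = 0.02866 × 0.09108 = 2.610 × 10^-3 mol
n(NaOH) in each aliquot = 2.610 × 10^-3 mol (1:1 ratio)
n(NaOH) in the whole flask = 2.610 × 10^-3 × 250.0/50.00 = 0.01305 mol
mass of NaOH = 0.01305 × 40.00 = 0.5221 g
% NaOH = 0.5221 / 0.9582 × 100 = 54.48 %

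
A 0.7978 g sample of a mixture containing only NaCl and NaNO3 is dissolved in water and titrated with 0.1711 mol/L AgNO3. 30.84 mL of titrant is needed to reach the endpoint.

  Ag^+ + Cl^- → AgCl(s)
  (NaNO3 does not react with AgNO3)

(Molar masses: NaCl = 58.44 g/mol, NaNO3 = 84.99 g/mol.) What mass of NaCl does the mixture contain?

0.3084 g

n(AgNO3) = 0.03084 × 0.1711 = 5.277 × 10^-3 mol
Let x = n(NaCl), y = n(NaNO3).
Titrant: 1x = 5.277 × 10^-3;  mass: 58.44x + 84.99y = 0.7978
Solving, x = 5.277 × 10^-3 mol, y = 5.759 × 10^-3 mol
mass of NaCl = 5.277 × 10^-3 × 58.44 = 0.3084 g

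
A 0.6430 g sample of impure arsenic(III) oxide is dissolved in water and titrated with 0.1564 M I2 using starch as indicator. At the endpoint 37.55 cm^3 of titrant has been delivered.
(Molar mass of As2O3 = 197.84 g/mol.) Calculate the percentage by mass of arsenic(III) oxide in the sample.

90.35 %

As2O3 + 2 I2 + 2 H2O → As2O5 + 4 HI
n(I2) = 0.03755 L × 0.1564 mol/L = 5.873 × 10^-3 mol
From the 1:2 ratio, n(As2O3) = 1/2 × 5.873 × 10^-3 = 2.936 × 10^-3 mol
mass of As2O3 = 2.936 × 10^-3 × 197.84 g/mol = 0.5809 g
% As2O3 = 0.5809 / 0.6430 × 100 = 90.35 %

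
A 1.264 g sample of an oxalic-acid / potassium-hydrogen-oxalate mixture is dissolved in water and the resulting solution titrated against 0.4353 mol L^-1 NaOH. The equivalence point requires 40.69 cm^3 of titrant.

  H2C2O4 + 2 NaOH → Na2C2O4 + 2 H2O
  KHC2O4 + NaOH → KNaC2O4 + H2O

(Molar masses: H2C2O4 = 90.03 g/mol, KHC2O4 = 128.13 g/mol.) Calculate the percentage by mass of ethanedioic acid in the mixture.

43.08 %

n(NaOH) = 0.04069 × 0.4353 = 0.01771 mol
Let x = n(H2C2O4), y = n(KHC2O4).
Titrant: 2x + 1y = 0.01771;  mass: 90.03x + 128.13y = 1.264
Solving, x = 6.049 × 10^-3 mol, y = 5.615 × 10^-3 mol
mass of H2C2O4 = 6.049 × 10^-3 × 90.03 = 0.5446 g
% H2C2O4 = 0.5446 / 1.264 × 100 = 43.08 %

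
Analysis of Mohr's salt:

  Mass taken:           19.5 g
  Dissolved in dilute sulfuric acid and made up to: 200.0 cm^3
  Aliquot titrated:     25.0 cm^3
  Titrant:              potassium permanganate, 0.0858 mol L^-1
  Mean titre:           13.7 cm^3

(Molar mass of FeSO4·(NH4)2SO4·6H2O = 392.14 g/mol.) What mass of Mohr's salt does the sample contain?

MnO4^- + 5 Fe^2+ + 8 H^+ → Mn^2+ + 5 Fe^3+ + 4 H2O
n(KMnO4) per titration = 0.0137 × 0.0858 = 1.18 × 10^-3 mol
From the 5:1 ratio, n(FeSO4·(NH4)2SO4·6H2O) in each aliquot = 5/1 × 1.18 × 10^-3 = 5.88 × 10^-3 mol
n(FeSO4·(NH4)2SO4·6H2O) in the whole flask = 5.88 × 10^-3 × 200.0/25.0 = 0.0470 mol
mass of FeSO4·(NH4)2SO4·6H2O = 0.0470 × 392.14 = 18.4 g

18.4 g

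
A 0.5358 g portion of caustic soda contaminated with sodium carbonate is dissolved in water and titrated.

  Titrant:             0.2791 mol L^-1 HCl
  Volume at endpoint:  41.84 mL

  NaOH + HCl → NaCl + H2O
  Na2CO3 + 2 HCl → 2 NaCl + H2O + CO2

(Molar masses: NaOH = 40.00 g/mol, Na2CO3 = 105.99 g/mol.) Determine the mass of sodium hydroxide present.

0.2556 g

n(HCl) = 0.04184 × 0.2791 = 0.01168 mol
Let x = n(NaOH), y = n(Na2CO3).
Titrant: 1x + 2y = 0.01168;  mass: 40.00x + 105.99y = 0.5358
Solving, x = 6.391 × 10^-3 mol, y = 2.643 × 10^-3 mol
mass of NaOH = 6.391 × 10^-3 × 40.00 = 0.2556 g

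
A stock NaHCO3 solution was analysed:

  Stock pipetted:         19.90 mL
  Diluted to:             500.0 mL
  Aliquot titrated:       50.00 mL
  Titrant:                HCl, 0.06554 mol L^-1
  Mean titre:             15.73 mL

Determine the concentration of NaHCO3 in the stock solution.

NaHCO3 + HCl → NaCl + H2O + CO2
n(HCl) = 0.01573 × 0.06554 = 1.031 × 10^-3 mol
n(NaHCO3) in the aliquot = 1.031 × 10^-3 mol (1:1 ratio)
[NaHCO3]_dilute = 1.031 × 10^-3 / 0.05000 = 0.02062 mol/L
Dilution factor = 500.0 / 19.90 = 25.13
[NaHCO3]_stock = 0.02062 × 25.13 = 0.5181 mol/L

0.5181 mol/L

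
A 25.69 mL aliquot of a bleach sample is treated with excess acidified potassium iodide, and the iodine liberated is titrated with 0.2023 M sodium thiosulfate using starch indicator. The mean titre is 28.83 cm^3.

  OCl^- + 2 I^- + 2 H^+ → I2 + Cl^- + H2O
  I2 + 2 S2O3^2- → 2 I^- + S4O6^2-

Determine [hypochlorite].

0.1135 M

n(S2O3^2-) = 0.02883 × 0.2023 = 5.832 × 10^-3 mol
n(I2) = n(S2O3^2-)/2 = 2.916 × 10^-3 mol
n(OCl^-) in the aliquot = 2.916 × 10^-3 mol (1:1 ratio)
[OCl^-] = 2.916 × 10^-3 / 0.02569 = 0.1135 mol/L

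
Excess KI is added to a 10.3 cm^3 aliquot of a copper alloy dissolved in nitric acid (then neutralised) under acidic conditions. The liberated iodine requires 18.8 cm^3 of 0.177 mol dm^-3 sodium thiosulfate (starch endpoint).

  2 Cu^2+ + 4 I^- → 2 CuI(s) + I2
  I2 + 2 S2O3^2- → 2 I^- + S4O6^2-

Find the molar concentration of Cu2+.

n(S2O3^2-) = 0.0188 × 0.177 = 3.33 × 10^-3 mol
n(I2) = n(S2O3^2-)/2 = 1.66 × 10^-3 mol
From the 2:1 ratio, n(Cu2+) in the aliquot = 2/1 × 1.66 × 10^-3 = 3.33 × 10^-3 mol
[Cu2+] = 3.33 × 10^-3 / 0.0103 = 0.323 mol/L

0.323 mol/L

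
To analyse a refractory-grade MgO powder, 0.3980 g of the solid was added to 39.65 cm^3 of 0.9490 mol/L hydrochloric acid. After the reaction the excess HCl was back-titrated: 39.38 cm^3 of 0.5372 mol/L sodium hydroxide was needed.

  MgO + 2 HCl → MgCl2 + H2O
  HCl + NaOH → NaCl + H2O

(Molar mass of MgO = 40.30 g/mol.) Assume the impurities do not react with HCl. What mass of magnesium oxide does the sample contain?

0.3319 g

n(HCl) added = 0.03965 × 0.9490 = 0.03763 mol
n(NaOH) used in back-titration = 0.03938 × 0.5372 = 0.02115 mol
n(HCl) left over = 0.02115 mol (1:1 ratio)
n(HCl) consumed by analyte = 0.03763 − 0.02115 = 0.01647 mol
From the 1:2 ratio, n(MgO) = 1/2 × 0.01647 = 8.236 × 10^-3 mol
mass of MgO = 8.236 × 10^-3 × 40.30 = 0.3319 g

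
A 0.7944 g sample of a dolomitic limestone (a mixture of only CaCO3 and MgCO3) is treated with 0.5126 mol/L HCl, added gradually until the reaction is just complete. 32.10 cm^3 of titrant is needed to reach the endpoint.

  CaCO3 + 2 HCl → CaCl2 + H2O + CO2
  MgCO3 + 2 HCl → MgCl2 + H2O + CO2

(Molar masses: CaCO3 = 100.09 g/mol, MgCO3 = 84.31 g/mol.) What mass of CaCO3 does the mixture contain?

n(HCl) = 0.03210 × 0.5126 = 0.01645 mol
Let x = n(CaCO3), y = n(MgCO3).
Titrant: 2x + 2y = 0.01645;  mass: 100.09x + 84.31y = 0.7944
Solving, x = 6.385 × 10^-3 mol, y = 1.842 × 10^-3 mol
mass of CaCO3 = 6.385 × 10^-3 × 100.09 = 0.6391 g

0.6391 g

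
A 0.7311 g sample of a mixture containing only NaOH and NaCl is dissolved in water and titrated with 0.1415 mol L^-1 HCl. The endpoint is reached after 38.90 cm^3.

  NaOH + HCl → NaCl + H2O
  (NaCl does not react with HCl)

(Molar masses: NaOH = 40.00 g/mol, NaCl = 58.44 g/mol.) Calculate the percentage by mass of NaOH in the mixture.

30.12 %

n(HCl) = 0.03890 × 0.1415 = 5.504 × 10^-3 mol
Let x = n(NaOH), y = n(NaCl).
Titrant: 1x = 5.504 × 10^-3;  mass: 40.00x + 58.44y = 0.7311
Solving, x = 5.504 × 10^-3 mol, y = 8.743 × 10^-3 mol
mass of NaOH = 5.504 × 10^-3 × 40.00 = 0.2202 g
% NaOH = 0.2202 / 0.7311 × 100 = 30.12 %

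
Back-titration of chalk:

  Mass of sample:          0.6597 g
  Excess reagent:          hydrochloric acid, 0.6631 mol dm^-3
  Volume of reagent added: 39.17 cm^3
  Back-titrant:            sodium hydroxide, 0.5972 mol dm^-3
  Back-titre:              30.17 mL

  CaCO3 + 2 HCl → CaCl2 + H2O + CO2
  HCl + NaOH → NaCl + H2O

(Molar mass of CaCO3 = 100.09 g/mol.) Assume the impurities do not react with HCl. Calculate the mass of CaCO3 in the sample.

n(HCl) added = 0.03917 × 0.6631 = 0.02597 mol
n(NaOH) used in back-titration = 0.03017 × 0.5972 = 0.01802 mol
n(HCl) left over = 0.01802 mol (1:1 ratio)
n(HCl) consumed by analyte = 0.02597 − 0.01802 = 7.956 × 10^-3 mol
From the 1:2 ratio, n(CaCO3) = 1/2 × 7.956 × 10^-3 = 3.978 × 10^-3 mol
mass of CaCO3 = 3.978 × 10^-3 × 100.09 = 0.3982 g

0.3982 g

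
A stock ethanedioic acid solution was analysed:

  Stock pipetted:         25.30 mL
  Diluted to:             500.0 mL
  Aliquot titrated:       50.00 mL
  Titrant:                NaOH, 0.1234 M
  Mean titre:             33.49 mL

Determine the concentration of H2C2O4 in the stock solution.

H2C2O4 + 2 NaOH → Na2C2O4 + 2 H2O
n(NaOH) = 0.03349 × 0.1234 = 4.133 × 10^-3 mol
From the 1:2 ratio, n(H2C2O4) in the aliquot = 1/2 × 4.133 × 10^-3 = 2.066 × 10^-3 mol
[H2C2O4]_dilute = 2.066 × 10^-3 / 0.05000 = 0.04133 mol/L
Dilution factor = 500.0 / 25.30 = 19.76
[H2C2O4]_stock = 0.04133 × 19.76 = 0.8167 mol/L

0.8167 M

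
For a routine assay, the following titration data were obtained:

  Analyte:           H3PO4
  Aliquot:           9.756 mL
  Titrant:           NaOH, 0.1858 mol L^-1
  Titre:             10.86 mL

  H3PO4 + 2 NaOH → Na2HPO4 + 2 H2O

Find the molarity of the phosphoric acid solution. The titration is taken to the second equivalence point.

0.1034 mol/L

n(NaOH) = 0.01086 L × 0.1858 mol/L = 2.018 × 10^-3 mol
From the 1:2 mole ratio, n(H3PO4) = 1/2 × 2.018 × 10^-3 = 1.009 × 10^-3 mol
[H3PO4] = 1.009 × 10^-3 mol / 0.009756 L = 0.1034 mol/L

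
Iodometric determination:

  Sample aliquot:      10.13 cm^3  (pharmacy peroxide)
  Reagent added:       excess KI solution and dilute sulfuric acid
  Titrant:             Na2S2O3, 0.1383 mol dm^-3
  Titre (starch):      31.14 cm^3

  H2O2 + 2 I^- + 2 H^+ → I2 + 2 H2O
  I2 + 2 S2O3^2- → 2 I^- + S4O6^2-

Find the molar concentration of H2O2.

0.2126 mol/L

n(S2O3^2-) = 0.03114 × 0.1383 = 4.307 × 10^-3 mol
n(I2) = n(S2O3^2-)/2 = 2.153 × 10^-3 mol
n(H2O2) in the aliquot = 2.153 × 10^-3 mol (1:1 ratio)
[H2O2] = 2.153 × 10^-3 / 0.01013 = 0.2126 mol/L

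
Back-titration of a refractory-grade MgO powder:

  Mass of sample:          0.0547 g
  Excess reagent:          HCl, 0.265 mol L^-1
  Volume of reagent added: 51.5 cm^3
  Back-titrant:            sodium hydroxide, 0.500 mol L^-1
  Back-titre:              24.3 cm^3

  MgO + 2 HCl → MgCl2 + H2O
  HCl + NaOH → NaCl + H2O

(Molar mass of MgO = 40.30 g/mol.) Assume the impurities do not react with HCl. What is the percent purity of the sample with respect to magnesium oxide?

55.2 %

n(HCl) added = 0.0515 × 0.265 = 0.0136 mol
n(NaOH) used in back-titration = 0.0243 × 0.500 = 0.0122 mol
n(HCl) left over = 0.0122 mol (1:1 ratio)
n(HCl) consumed by analyte = 0.0136 − 0.0122 = 1.50 × 10^-3 mol
From the 1:2 ratio, n(MgO) = 1/2 × 1.50 × 10^-3 = 7.49 × 10^-4 mol
mass of MgO = 7.49 × 10^-4 × 40.30 = 0.0302 g
% MgO = 0.0302 / 0.0547 × 100 = 55.2 %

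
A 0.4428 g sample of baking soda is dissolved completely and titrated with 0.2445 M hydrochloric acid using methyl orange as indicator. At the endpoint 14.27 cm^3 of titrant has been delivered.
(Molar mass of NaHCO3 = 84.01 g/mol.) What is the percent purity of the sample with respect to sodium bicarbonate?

66.20 %

NaHCO3 + HCl → NaCl + H2O + CO2
n(HCl) = 0.01427 L × 0.2445 mol/L = 3.489 × 10^-3 mol
n(NaHCO3) = 3.489 × 10^-3 mol (1:1 ratio)
mass of NaHCO3 = 3.489 × 10^-3 × 84.01 g/mol = 0.2931 g
% NaHCO3 = 0.2931 / 0.4428 × 100 = 66.20 %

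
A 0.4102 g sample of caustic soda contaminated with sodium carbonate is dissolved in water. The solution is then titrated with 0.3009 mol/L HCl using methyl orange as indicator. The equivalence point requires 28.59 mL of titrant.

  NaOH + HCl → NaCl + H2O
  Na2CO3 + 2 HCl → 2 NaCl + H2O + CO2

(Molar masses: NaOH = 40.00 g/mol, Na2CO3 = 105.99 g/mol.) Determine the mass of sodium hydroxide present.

n(HCl) = 0.02859 × 0.3009 = 8.603 × 10^-3 mol
Let x = n(NaOH), y = n(Na2CO3).
Titrant: 1x + 2y = 8.603 × 10^-3;  mass: 40.00x + 105.99y = 0.4102
Solving, x = 3.517 × 10^-3 mol, y = 2.543 × 10^-3 mol
mass of NaOH = 3.517 × 10^-3 × 40.00 = 0.1407 g

0.1407 g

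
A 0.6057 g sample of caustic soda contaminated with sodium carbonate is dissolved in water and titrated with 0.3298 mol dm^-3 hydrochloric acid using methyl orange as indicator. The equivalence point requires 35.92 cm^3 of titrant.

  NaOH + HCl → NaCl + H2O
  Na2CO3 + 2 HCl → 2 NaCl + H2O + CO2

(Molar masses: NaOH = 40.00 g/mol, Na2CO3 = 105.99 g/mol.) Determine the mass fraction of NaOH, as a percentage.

n(HCl) = 0.03592 × 0.3298 = 0.01185 mol
Let x = n(NaOH), y = n(Na2CO3).
Titrant: 1x + 2y = 0.01185;  mass: 40.00x + 105.99y = 0.6057
Solving, x = 1.701 × 10^-3 mol, y = 5.073 × 10^-3 mol
mass of NaOH = 1.701 × 10^-3 × 40.00 = 0.06803 g
% NaOH = 0.06803 / 0.6057 × 100 = 11.23 %

11.23 %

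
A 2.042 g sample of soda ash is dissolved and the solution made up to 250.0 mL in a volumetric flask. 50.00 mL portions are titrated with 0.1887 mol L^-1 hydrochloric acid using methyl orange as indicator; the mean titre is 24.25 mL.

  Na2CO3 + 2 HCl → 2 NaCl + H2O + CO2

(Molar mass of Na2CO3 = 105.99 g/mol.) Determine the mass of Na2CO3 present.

1.213 g

n(HCl) per titration = 0.02425 × 0.1887 = 4.576 × 10^-3 mol
From the 1:2 ratio, n(Na2CO3) in each aliquot = 1/2 × 4.576 × 10^-3 = 2.288 × 10^-3 mol
n(Na2CO3) in the whole flask = 2.288 × 10^-3 × 250.0/50.00 = 0.01144 mol
mass of Na2CO3 = 0.01144 × 105.99 = 1.213 g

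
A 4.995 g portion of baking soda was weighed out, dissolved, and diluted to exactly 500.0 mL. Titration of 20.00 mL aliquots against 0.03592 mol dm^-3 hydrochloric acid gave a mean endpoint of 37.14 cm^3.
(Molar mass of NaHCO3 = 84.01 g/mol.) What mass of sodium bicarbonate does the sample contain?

2.802 g

NaHCO3 + HCl → NaCl + H2O + CO2
n(HCl) per titration = 0.03714 × 0.03592 = 1.334 × 10^-3 mol
n(NaHCO3) in each aliquot = 1.334 × 10^-3 mol (1:1 ratio)
n(NaHCO3) in the whole flask = 1.334 × 10^-3 × 500.0/20.00 = 0.03335 mol
mass of NaHCO3 = 0.03335 × 84.01 = 2.802 g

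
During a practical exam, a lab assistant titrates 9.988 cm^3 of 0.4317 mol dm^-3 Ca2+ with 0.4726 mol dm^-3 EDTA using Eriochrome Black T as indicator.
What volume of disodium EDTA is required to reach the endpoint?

Ca^2+ + EDTA^4- → [Ca(EDTA)]^2-
n(Ca2+) = 0.009988 L × 0.4317 mol/L = 4.312 × 10^-3 mol
n(EDTA) = 4.312 × 10^-3 mol (1:1 stoichiometry)
V(EDTA) = 4.312 × 10^-3 mol / 0.4726 mol/L = 0.009124 L = 9.124 mL

9.124 mL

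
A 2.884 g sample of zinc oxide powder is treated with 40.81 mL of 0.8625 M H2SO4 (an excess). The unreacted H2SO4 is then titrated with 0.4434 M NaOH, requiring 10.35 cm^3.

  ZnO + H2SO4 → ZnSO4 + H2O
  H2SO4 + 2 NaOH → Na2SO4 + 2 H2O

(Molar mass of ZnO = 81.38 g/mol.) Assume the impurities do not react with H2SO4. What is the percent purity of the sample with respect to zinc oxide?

92.85 %

n(H2SO4) added = 0.04081 × 0.8625 = 0.03520 mol
n(NaOH) used in back-titration = 0.01035 × 0.4434 = 4.589 × 10^-3 mol
From the 1:2 ratio, n(H2SO4) left over = 1/2 × 4.589 × 10^-3 = 2.295 × 10^-3 mol
n(H2SO4) consumed by analyte = 0.03520 − 2.295 × 10^-3 = 0.03290 mol
n(ZnO) = 0.03290 mol (1:1 ratio)
mass of ZnO = 0.03290 × 81.38 = 2.678 g
% ZnO = 2.678 / 2.884 × 100 = 92.85 %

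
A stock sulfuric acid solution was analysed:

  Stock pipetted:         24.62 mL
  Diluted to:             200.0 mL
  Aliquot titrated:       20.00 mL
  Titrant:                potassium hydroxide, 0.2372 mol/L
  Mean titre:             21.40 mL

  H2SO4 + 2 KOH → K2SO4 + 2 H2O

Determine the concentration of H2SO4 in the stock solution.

1.031 mol/L

n(KOH) = 0.02140 × 0.2372 = 5.076 × 10^-3 mol
From the 1:2 ratio, n(H2SO4) in the aliquot = 1/2 × 5.076 × 10^-3 = 2.538 × 10^-3 mol
[H2SO4]_dilute = 2.538 × 10^-3 / 0.02000 = 0.1269 mol/L
Dilution factor = 200.0 / 24.62 = 8.123
[H2SO4]_stock = 0.1269 × 8.123 = 1.031 mol/L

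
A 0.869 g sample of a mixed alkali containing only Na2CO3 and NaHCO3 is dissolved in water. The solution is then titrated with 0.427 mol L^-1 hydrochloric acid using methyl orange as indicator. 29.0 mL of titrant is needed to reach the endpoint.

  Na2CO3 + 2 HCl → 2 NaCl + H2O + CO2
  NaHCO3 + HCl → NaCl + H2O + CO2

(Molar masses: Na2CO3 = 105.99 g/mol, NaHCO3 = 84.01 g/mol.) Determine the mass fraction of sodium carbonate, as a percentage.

n(HCl) = 0.0290 × 0.427 = 0.0124 mol
Let x = n(Na2CO3), y = n(NaHCO3).
Titrant: 2x + 1y = 0.0124;  mass: 105.99x + 84.01y = 0.869
Solving, x = 2.76 × 10^-3 mol, y = 6.86 × 10^-3 mol
mass of Na2CO3 = 2.76 × 10^-3 × 105.99 = 0.293 g
% Na2CO3 = 0.293 / 0.869 × 100 = 33.7 %

33.7 %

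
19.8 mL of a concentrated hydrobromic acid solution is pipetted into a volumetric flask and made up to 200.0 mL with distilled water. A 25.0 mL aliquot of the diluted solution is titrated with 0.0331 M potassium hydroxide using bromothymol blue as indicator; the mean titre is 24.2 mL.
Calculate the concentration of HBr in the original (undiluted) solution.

HBr + KOH → KBr + H2O
n(KOH) = 0.0242 × 0.0331 = 8.01 × 10^-4 mol
n(HBr) in the aliquot = 8.01 × 10^-4 mol (1:1 ratio)
[HBr]_dilute = 8.01 × 10^-4 / 0.0250 = 0.0320 mol/L
Dilution factor = 200.0 / 19.8 = 10.10
[HBr]_stock = 0.0320 × 10.10 = 0.324 mol/L

0.324 M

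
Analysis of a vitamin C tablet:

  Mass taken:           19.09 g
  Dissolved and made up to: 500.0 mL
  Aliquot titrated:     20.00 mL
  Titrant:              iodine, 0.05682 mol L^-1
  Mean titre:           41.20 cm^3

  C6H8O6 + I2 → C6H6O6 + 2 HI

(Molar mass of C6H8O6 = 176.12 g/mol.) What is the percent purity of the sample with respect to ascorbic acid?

n(I2) per titration = 0.04120 × 0.05682 = 2.341 × 10^-3 mol
n(C6H8O6) in each aliquot = 2.341 × 10^-3 mol (1:1 ratio)
n(C6H8O6) in the whole flask = 2.341 × 10^-3 × 500.0/20.00 = 0.05852 mol
mass of C6H8O6 = 0.05852 × 176.12 = 10.31 g
% C6H8O6 = 10.31 / 19.09 × 100 = 53.99 %

53.99 %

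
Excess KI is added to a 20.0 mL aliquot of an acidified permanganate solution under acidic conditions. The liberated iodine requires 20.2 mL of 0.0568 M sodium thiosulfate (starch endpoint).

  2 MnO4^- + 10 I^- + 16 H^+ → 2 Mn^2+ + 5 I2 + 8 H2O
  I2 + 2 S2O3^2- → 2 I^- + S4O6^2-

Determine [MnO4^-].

0.0115 M

n(S2O3^2-) = 0.0202 × 0.0568 = 1.15 × 10^-3 mol
n(I2) = n(S2O3^2-)/2 = 5.74 × 10^-4 mol
From the 2:5 ratio, n(MnO4^-) in the aliquot = 2/5 × 5.74 × 10^-4 = 2.29 × 10^-4 mol
[MnO4^-] = 2.29 × 10^-4 / 0.0200 = 0.0115 mol/L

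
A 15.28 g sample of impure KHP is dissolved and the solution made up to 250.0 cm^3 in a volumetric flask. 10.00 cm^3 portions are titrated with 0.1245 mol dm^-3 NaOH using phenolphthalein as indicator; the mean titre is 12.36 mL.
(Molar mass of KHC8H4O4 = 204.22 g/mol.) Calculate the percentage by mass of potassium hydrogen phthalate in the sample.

51.42 %

KHC8H4O4 + NaOH → KNaC8H4O4 + H2O
n(NaOH) per titration = 0.01236 × 0.1245 = 1.539 × 10^-3 mol
n(KHC8H4O4) in each aliquot = 1.539 × 10^-3 mol (1:1 ratio)
n(KHC8H4O4) in the whole flask = 1.539 × 10^-3 × 250.0/10.00 = 0.03847 mol
mass of KHC8H4O4 = 0.03847 × 204.22 = 7.856 g
% KHC8H4O4 = 7.856 / 15.28 × 100 = 51.42 %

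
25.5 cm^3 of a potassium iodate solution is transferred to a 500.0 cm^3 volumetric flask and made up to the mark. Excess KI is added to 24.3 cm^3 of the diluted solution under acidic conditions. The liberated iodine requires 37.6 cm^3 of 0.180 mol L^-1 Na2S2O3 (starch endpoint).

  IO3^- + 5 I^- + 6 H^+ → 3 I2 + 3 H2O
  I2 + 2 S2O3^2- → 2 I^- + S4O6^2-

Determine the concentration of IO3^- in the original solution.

n(S2O3^2-) = 0.0376 × 0.180 = 6.77 × 10^-3 mol
n(I2) = n(S2O3^2-)/2 = 3.38 × 10^-3 mol
From the 1:3 ratio, n(IO3^-) in the aliquot = 1/3 × 3.38 × 10^-3 = 1.13 × 10^-3 mol
[IO3^-]_dilute = 1.13 × 10^-3 / 0.0243 = 0.0464 mol/L
[IO3^-]_original = 0.0464 × 500.0/25.5 = 0.910 mol/L

0.910 mol/L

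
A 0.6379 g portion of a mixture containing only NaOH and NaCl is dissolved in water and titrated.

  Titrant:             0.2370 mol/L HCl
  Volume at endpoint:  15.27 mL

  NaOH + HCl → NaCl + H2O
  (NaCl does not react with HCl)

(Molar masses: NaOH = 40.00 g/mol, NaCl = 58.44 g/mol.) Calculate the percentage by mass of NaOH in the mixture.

22.69 %

n(HCl) = 0.01527 × 0.2370 = 3.619 × 10^-3 mol
Let x = n(NaOH), y = n(NaCl).
Titrant: 1x = 3.619 × 10^-3;  mass: 40.00x + 58.44y = 0.6379
Solving, x = 3.619 × 10^-3 mol, y = 8.438 × 10^-3 mol
mass of NaOH = 3.619 × 10^-3 × 40.00 = 0.1448 g
% NaOH = 0.1448 / 0.6379 × 100 = 22.69 %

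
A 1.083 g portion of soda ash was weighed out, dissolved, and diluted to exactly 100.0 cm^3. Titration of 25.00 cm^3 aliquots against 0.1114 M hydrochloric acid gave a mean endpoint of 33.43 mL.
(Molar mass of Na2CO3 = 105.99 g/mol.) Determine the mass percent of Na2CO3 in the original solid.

72.89 %

Na2CO3 + 2 HCl → 2 NaCl + H2O + CO2
n(HCl) per titration = 0.03343 × 0.1114 = 3.724 × 10^-3 mol
From the 1:2 ratio, n(Na2CO3) in each aliquot = 1/2 × 3.724 × 10^-3 = 1.862 × 10^-3 mol
n(Na2CO3) in the whole flask = 1.862 × 10^-3 × 100.0/25.00 = 7.448 × 10^-3 mol
mass of Na2CO3 = 7.448 × 10^-3 × 105.99 = 0.7894 g
% Na2CO3 = 0.7894 / 1.083 × 100 = 72.89 %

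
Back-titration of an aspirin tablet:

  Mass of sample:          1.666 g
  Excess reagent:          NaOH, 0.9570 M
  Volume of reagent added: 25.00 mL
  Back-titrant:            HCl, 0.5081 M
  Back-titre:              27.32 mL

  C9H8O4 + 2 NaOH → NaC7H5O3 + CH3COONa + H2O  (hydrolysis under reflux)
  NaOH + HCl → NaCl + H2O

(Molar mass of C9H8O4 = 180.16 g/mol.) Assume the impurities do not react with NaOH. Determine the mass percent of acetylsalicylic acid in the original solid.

54.31 %

n(NaOH) added = 0.02500 × 0.9570 = 0.02393 mol
n(HCl) used in back-titration = 0.02732 × 0.5081 = 0.01388 mol
n(NaOH) left over = 0.01388 mol (1:1 ratio)
n(NaOH) consumed by analyte = 0.02393 − 0.01388 = 0.01004 mol
From the 1:2 ratio, n(C9H8O4) = 1/2 × 0.01004 = 5.022 × 10^-3 mol
mass of C9H8O4 = 5.022 × 10^-3 × 180.16 = 0.9047 g
% C9H8O4 = 0.9047 / 1.666 × 100 = 54.31 %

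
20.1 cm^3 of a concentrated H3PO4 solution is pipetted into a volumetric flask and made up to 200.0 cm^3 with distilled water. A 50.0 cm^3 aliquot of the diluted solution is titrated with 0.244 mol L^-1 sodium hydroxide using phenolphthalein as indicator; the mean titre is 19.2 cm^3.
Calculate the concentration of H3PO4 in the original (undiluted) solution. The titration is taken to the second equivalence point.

H3PO4 + 2 NaOH → Na2HPO4 + 2 H2O
n(NaOH) = 0.0192 × 0.244 = 4.68 × 10^-3 mol
From the 1:2 ratio, n(H3PO4) in the aliquot = 1/2 × 4.68 × 10^-3 = 2.34 × 10^-3 mol
[H3PO4]_dilute = 2.34 × 10^-3 / 0.0500 = 0.0468 mol/L
Dilution factor = 200.0 / 20.1 = 9.950
[H3PO4]_stock = 0.0468 × 9.950 = 0.466 mol/L

0.466 mol/L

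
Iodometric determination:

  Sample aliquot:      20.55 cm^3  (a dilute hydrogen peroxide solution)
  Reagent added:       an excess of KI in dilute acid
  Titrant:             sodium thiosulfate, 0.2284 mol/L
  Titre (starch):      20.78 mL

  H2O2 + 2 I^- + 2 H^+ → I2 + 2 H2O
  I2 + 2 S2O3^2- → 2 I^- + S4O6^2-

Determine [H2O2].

0.1155 mol/L

n(S2O3^2-) = 0.02078 × 0.2284 = 4.746 × 10^-3 mol
n(I2) = n(S2O3^2-)/2 = 2.373 × 10^-3 mol
n(H2O2) in the aliquot = 2.373 × 10^-3 mol (1:1 ratio)
[H2O2] = 2.373 × 10^-3 / 0.02055 = 0.1155 mol/L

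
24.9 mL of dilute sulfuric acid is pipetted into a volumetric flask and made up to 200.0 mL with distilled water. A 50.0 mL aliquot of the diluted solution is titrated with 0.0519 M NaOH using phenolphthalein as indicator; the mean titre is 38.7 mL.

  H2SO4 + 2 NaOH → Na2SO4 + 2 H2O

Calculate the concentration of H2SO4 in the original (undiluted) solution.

n(NaOH) = 0.0387 × 0.0519 = 2.01 × 10^-3 mol
From the 1:2 ratio, n(H2SO4) in the aliquot = 1/2 × 2.01 × 10^-3 = 1.00 × 10^-3 mol
[H2SO4]_dilute = 1.00 × 10^-3 / 0.0500 = 0.0201 mol/L
Dilution factor = 200.0 / 24.9 = 8.032
[H2SO4]_stock = 0.0201 × 8.032 = 0.161 mol/L

0.161 M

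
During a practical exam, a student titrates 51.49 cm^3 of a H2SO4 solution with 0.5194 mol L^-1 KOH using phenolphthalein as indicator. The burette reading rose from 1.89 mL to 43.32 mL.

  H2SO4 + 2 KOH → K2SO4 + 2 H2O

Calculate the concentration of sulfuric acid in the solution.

n(KOH) = 0.04143 L × 0.5194 mol/L = 0.02152 mol
From the 1:2 mole ratio, n(H2SO4) = 1/2 × 0.02152 = 0.01076 mol
[H2SO4] = 0.01076 mol / 0.05149 L = 0.2090 mol/L

0.2090 mol/L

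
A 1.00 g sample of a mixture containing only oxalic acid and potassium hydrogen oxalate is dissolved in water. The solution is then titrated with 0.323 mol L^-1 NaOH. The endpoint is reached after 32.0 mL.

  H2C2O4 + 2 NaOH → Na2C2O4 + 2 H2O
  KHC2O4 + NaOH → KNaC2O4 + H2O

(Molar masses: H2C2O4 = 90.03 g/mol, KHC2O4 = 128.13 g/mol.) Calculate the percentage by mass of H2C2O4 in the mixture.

17.6 %

n(NaOH) = 0.0320 × 0.323 = 0.0103 mol
Let x = n(H2C2O4), y = n(KHC2O4).
Titrant: 2x + 1y = 0.0103;  mass: 90.03x + 128.13y = 1.00
Solving, x = 1.95 × 10^-3 mol, y = 6.43 × 10^-3 mol
mass of H2C2O4 = 1.95 × 10^-3 × 90.03 = 0.176 g
% H2C2O4 = 0.176 / 1.00 × 100 = 17.6 %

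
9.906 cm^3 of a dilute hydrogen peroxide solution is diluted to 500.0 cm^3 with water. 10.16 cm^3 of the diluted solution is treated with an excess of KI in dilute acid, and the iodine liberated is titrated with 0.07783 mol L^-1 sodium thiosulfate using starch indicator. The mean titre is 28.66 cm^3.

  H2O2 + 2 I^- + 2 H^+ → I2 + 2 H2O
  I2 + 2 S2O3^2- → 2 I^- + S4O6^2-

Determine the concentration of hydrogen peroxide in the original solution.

n(S2O3^2-) = 0.02866 × 0.07783 = 2.231 × 10^-3 mol
n(I2) = n(S2O3^2-)/2 = 1.115 × 10^-3 mol
n(H2O2) in the aliquot = 1.115 × 10^-3 mol (1:1 ratio)
[H2O2]_dilute = 1.115 × 10^-3 / 0.01016 = 0.1098 mol/L
[H2O2]_original = 0.1098 × 500.0/9.906 = 5.541 mol/L

5.541 mol/L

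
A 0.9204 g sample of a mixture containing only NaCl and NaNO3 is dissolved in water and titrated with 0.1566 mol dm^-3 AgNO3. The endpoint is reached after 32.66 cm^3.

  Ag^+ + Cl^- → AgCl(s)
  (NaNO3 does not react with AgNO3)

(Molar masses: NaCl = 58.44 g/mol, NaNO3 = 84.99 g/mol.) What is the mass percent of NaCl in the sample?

32.47 %

n(AgNO3) = 0.03266 × 0.1566 = 5.115 × 10^-3 mol
Let x = n(NaCl), y = n(NaNO3).
Titrant: 1x = 5.115 × 10^-3;  mass: 58.44x + 84.99y = 0.9204
Solving, x = 5.115 × 10^-3 mol, y = 7.313 × 10^-3 mol
mass of NaCl = 5.115 × 10^-3 × 58.44 = 0.2989 g
% NaCl = 0.2989 / 0.9204 × 100 = 32.47 %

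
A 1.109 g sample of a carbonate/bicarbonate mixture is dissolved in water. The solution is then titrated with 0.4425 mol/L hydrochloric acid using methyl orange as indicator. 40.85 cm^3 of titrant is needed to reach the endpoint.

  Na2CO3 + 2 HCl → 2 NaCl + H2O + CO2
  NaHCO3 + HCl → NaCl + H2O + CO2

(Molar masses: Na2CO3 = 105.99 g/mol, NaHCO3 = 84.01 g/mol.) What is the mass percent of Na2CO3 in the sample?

63.11 %

n(HCl) = 0.04085 × 0.4425 = 0.01808 mol
Let x = n(Na2CO3), y = n(NaHCO3).
Titrant: 2x + 1y = 0.01808;  mass: 105.99x + 84.01y = 1.109
Solving, x = 6.603 × 10^-3 mol, y = 4.870 × 10^-3 mol
mass of Na2CO3 = 6.603 × 10^-3 × 105.99 = 0.6998 g
% Na2CO3 = 0.6998 / 1.109 × 100 = 63.11 %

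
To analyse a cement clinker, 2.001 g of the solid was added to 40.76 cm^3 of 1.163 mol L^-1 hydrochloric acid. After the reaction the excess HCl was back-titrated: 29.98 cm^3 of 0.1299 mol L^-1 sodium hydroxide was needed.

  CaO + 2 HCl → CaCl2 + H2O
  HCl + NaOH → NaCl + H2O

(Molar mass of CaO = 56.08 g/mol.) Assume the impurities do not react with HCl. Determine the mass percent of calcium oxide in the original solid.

60.97 %

n(HCl) added = 0.04076 × 1.163 = 0.04740 mol
n(NaOH) used in back-titration = 0.02998 × 0.1299 = 3.894 × 10^-3 mol
n(HCl) left over = 3.894 × 10^-3 mol (1:1 ratio)
n(HCl) consumed by analyte = 0.04740 − 3.894 × 10^-3 = 0.04351 mol
From the 1:2 ratio, n(CaO) = 1/2 × 0.04351 = 0.02175 mol
mass of CaO = 0.02175 × 56.08 = 1.220 g
% CaO = 1.220 / 2.001 × 100 = 60.97 %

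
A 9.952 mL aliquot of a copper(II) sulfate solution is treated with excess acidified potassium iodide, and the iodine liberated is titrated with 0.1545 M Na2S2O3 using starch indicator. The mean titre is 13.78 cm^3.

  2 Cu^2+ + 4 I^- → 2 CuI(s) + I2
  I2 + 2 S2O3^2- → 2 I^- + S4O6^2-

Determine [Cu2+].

n(S2O3^2-) = 0.01378 × 0.1545 = 2.129 × 10^-3 mol
n(I2) = n(S2O3^2-)/2 = 1.065 × 10^-3 mol
From the 2:1 ratio, n(Cu2+) in the aliquot = 2/1 × 1.065 × 10^-3 = 2.129 × 10^-3 mol
[Cu2+] = 2.129 × 10^-3 / 0.009952 = 0.2139 mol/L

0.2139 M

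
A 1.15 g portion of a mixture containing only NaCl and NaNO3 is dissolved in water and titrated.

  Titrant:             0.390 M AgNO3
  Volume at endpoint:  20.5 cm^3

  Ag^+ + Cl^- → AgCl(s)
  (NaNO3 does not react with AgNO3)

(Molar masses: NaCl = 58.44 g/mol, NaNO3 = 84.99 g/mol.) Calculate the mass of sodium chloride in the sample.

n(AgNO3) = 0.0205 × 0.390 = 8.00 × 10^-3 mol
Let x = n(NaCl), y = n(NaNO3).
Titrant: 1x = 8.00 × 10^-3;  mass: 58.44x + 84.99y = 1.15
Solving, x = 8.00 × 10^-3 mol, y = 8.03 × 10^-3 mol
mass of NaCl = 8.00 × 10^-3 × 58.44 = 0.467 g

0.467 g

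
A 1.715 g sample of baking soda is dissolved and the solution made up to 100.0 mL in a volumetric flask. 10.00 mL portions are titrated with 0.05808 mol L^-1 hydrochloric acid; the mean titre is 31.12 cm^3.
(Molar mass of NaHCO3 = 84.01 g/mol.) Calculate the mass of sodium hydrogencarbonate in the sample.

NaHCO3 + HCl → NaCl + H2O + CO2
n(HCl) per titration = 0.03112 × 0.05808 = 1.807 × 10^-3 mol
n(NaHCO3) in each aliquot = 1.807 × 10^-3 mol (1:1 ratio)
n(NaHCO3) in the whole flask = 1.807 × 10^-3 × 100.0/10.00 = 0.01807 mol
mass of NaHCO3 = 0.01807 × 84.01 = 1.518 g

1.518 g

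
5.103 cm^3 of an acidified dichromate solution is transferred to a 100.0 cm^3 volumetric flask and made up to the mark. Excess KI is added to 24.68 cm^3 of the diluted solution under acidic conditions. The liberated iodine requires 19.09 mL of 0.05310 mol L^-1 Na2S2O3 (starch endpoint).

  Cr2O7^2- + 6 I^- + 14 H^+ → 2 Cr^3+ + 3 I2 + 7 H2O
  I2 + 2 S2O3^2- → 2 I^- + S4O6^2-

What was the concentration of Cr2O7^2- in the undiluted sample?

n(S2O3^2-) = 0.01909 × 0.05310 = 1.014 × 10^-3 mol
n(I2) = n(S2O3^2-)/2 = 5.068 × 10^-4 mol
From the 1:3 ratio, n(Cr2O7^2-) in the aliquot = 1/3 × 5.068 × 10^-4 = 1.689 × 10^-4 mol
[Cr2O7^2-]_dilute = 1.689 × 10^-4 / 0.02468 = 0.006845 mol/L
[Cr2O7^2-]_original = 0.006845 × 100.0/5.103 = 0.1341 mol/L

0.1341 mol/L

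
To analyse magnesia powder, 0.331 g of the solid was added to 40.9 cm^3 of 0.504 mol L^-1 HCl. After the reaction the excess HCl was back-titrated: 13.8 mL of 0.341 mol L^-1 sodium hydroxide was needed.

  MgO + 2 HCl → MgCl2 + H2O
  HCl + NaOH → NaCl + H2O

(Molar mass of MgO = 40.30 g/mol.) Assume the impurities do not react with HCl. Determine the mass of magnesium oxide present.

0.321 g

n(HCl) added = 0.0409 × 0.504 = 0.0206 mol
n(NaOH) used in back-titration = 0.0138 × 0.341 = 4.71 × 10^-3 mol
n(HCl) left over = 4.71 × 10^-3 mol (1:1 ratio)
n(HCl) consumed by analyte = 0.0206 − 4.71 × 10^-3 = 0.0159 mol
From the 1:2 ratio, n(MgO) = 1/2 × 0.0159 = 7.95 × 10^-3 mol
mass of MgO = 7.95 × 10^-3 × 40.30 = 0.321 g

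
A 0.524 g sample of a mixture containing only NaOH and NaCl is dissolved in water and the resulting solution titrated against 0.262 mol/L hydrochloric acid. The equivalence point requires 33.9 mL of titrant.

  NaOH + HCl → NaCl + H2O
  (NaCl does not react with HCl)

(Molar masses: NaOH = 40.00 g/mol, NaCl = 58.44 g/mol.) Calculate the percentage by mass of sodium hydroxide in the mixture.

n(HCl) = 0.0339 × 0.262 = 8.88 × 10^-3 mol
Let x = n(NaOH), y = n(NaCl).
Titrant: 1x = 8.88 × 10^-3;  mass: 40.00x + 58.44y = 0.524
Solving, x = 8.88 × 10^-3 mol, y = 2.89 × 10^-3 mol
mass of NaOH = 8.88 × 10^-3 × 40.00 = 0.355 g
% NaOH = 0.355 / 0.524 × 100 = 67.8 %

67.8 %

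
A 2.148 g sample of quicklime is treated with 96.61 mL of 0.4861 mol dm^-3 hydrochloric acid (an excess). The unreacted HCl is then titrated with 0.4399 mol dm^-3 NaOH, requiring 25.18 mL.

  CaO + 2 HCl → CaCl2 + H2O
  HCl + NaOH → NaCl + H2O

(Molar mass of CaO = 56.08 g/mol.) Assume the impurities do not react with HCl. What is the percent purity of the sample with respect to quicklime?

46.84 %

n(HCl) added = 0.09661 × 0.4861 = 0.04696 mol
n(NaOH) used in back-titration = 0.02518 × 0.4399 = 0.01108 mol
n(HCl) left over = 0.01108 mol (1:1 ratio)
n(HCl) consumed by analyte = 0.04696 − 0.01108 = 0.03589 mol
From the 1:2 ratio, n(CaO) = 1/2 × 0.03589 = 0.01794 mol
mass of CaO = 0.01794 × 56.08 = 1.006 g
% CaO = 1.006 / 2.148 × 100 = 46.84 %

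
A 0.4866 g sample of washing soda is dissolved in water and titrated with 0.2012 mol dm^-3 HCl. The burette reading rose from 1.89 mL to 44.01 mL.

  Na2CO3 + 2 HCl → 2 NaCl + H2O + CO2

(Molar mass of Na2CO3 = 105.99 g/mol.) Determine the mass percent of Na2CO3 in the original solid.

92.30 %

n(HCl) = 0.04212 L × 0.2012 mol/L = 8.475 × 10^-3 mol
From the 1:2 ratio, n(Na2CO3) = 1/2 × 8.475 × 10^-3 = 4.237 × 10^-3 mol
mass of Na2CO3 = 4.237 × 10^-3 × 105.99 g/mol = 0.4491 g
% Na2CO3 = 0.4491 / 0.4866 × 100 = 92.30 %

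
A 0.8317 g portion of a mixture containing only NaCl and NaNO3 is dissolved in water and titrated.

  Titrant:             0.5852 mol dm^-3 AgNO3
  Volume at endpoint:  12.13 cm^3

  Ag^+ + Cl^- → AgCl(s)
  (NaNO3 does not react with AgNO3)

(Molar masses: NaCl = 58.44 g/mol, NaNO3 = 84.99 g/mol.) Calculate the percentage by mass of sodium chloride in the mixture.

n(AgNO3) = 0.01213 × 0.5852 = 7.098 × 10^-3 mol
Let x = n(NaCl), y = n(NaNO3).
Titrant: 1x = 7.098 × 10^-3;  mass: 58.44x + 84.99y = 0.8317
Solving, x = 7.098 × 10^-3 mol, y = 4.905 × 10^-3 mol
mass of NaCl = 7.098 × 10^-3 × 58.44 = 0.4148 g
% NaCl = 0.4148 / 0.8317 × 100 = 49.88 %

49.88 %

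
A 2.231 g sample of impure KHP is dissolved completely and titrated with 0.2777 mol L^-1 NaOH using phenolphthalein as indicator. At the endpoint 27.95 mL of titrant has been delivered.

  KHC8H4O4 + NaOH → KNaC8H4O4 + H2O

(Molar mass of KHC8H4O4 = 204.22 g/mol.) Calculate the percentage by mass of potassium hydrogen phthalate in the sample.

71.05 %

n(NaOH) = 0.02795 L × 0.2777 mol/L = 7.762 × 10^-3 mol
n(KHC8H4O4) = 7.762 × 10^-3 mol (1:1 ratio)
mass of KHC8H4O4 = 7.762 × 10^-3 × 204.22 g/mol = 1.585 g
% KHC8H4O4 = 1.585 / 2.231 × 100 = 71.05 %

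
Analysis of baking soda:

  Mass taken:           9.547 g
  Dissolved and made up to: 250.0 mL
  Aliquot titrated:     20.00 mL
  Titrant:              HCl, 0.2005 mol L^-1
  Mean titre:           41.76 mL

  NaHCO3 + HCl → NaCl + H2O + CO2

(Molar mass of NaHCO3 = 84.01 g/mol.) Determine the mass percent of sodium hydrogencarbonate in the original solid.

92.10 %

n(HCl) per titration = 0.04176 × 0.2005 = 8.373 × 10^-3 mol
n(NaHCO3) in each aliquot = 8.373 × 10^-3 mol (1:1 ratio)
n(NaHCO3) in the whole flask = 8.373 × 10^-3 × 250.0/20.00 = 0.1047 mol
mass of NaHCO3 = 0.1047 × 84.01 = 8.793 g
% NaHCO3 = 8.793 / 9.547 × 100 = 92.10 %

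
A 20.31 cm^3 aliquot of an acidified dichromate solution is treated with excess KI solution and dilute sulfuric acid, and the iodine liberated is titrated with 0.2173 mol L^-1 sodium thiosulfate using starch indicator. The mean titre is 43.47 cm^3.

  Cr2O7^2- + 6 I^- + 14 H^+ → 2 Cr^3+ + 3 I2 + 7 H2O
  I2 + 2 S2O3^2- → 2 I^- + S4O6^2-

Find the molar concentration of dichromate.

n(S2O3^2-) = 0.04347 × 0.2173 = 9.446 × 10^-3 mol
n(I2) = n(S2O3^2-)/2 = 4.723 × 10^-3 mol
From the 1:3 ratio, n(Cr2O7^2-) in the aliquot = 1/3 × 4.723 × 10^-3 = 1.574 × 10^-3 mol
[Cr2O7^2-] = 1.574 × 10^-3 / 0.02031 = 0.07752 mol/L

0.07752 mol/L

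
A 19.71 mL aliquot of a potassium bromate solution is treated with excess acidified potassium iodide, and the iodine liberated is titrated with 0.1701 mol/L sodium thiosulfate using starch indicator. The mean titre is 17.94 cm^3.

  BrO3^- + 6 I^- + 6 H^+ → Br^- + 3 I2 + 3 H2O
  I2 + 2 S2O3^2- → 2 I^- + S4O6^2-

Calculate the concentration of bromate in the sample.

n(S2O3^2-) = 0.01794 × 0.1701 = 3.052 × 10^-3 mol
n(I2) = n(S2O3^2-)/2 = 1.526 × 10^-3 mol
From the 1:3 ratio, n(BrO3^-) in the aliquot = 1/3 × 1.526 × 10^-3 = 5.086 × 10^-4 mol
[BrO3^-] = 5.086 × 10^-4 / 0.01971 = 0.02580 mol/L

0.02580 mol/L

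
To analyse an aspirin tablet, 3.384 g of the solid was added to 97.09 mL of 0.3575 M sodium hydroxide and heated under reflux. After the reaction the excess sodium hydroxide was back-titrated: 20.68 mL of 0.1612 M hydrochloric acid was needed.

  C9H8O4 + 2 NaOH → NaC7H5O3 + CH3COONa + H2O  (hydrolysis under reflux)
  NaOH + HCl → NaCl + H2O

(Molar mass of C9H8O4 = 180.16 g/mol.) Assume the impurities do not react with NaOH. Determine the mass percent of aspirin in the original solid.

n(NaOH) added = 0.09709 × 0.3575 = 0.03471 mol
n(HCl) used in back-titration = 0.02068 × 0.1612 = 3.334 × 10^-3 mol
n(NaOH) left over = 3.334 × 10^-3 mol (1:1 ratio)
n(NaOH) consumed by analyte = 0.03471 − 3.334 × 10^-3 = 0.03138 mol
From the 1:2 ratio, n(C9H8O4) = 1/2 × 0.03138 = 0.01569 mol
mass of C9H8O4 = 0.01569 × 180.16 = 2.826 g
% C9H8O4 = 2.826 / 3.384 × 100 = 83.52 %

83.52 %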